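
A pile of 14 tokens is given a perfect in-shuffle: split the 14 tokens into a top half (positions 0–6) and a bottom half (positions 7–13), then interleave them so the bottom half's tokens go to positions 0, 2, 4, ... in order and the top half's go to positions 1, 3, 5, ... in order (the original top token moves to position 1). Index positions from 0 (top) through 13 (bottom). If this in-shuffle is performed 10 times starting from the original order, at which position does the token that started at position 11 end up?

2

Track the token's position through each in-shuffle:
11 → 8 → 2 → 5 → 11 → 8 → 2 → 5 → 11 → 8 → 2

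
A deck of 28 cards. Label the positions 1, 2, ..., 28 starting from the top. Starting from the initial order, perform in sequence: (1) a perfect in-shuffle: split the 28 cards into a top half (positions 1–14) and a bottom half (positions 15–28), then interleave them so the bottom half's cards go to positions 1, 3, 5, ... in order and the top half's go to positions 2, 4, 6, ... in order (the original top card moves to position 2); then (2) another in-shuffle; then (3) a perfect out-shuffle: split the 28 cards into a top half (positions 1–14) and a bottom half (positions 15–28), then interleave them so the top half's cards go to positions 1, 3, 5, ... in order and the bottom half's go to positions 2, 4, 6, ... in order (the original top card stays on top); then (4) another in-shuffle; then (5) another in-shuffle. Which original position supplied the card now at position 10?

Undo the operations in reverse order, starting from position 10:
  undo op 5 (in-shuffle, from top half): 10 ← 5
  undo op 4 (in-shuffle, from bottom half): 5 ← 17
  undo op 3 (out-shuffle, from top half): 17 ← 9
  undo op 2 (in-shuffle, from bottom half): 9 ← 19
  undo op 1 (in-shuffle, from bottom half): 19 ← 24
So the card at position 10 came from original position 24.

24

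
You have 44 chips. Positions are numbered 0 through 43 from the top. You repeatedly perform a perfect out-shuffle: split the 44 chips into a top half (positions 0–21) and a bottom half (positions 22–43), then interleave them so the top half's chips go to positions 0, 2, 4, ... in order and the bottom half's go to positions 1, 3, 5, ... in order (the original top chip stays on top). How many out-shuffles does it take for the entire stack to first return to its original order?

The out-shuffle permutes the 44 positions with cycle lengths [1, 1, 14, 14, 14].
Every chip is home exactly when every cycle has completed a whole number of laps, i.e. after lcm(1, 14) = 14 out-shuffles.

14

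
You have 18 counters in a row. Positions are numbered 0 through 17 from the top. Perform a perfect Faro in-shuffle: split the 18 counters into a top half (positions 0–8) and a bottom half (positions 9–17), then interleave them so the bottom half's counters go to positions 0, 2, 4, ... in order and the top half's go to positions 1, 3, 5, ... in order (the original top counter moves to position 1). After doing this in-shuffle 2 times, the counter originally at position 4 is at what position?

Track the counter's position through each in-shuffle:
4 → 9 → 0

0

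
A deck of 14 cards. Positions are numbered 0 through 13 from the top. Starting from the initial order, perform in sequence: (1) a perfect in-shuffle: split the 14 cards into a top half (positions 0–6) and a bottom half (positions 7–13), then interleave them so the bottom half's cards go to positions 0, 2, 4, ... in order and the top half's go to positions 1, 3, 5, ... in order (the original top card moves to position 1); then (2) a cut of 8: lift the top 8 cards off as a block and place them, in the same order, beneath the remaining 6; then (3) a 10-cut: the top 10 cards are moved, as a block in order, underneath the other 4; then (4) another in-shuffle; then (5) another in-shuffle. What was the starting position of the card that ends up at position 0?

3

Undo the operations in reverse order, starting from position 0:
  undo op 5 (in-shuffle, from bottom half): 0 ← 7
  undo op 4 (in-shuffle, from top half): 7 ← 3
  undo op 3 (cut 10): 3 ← 13
  undo op 2 (cut 8): 13 ← 7
  undo op 1 (in-shuffle, from top half): 7 ← 3
So the card at position 0 came from original position 3.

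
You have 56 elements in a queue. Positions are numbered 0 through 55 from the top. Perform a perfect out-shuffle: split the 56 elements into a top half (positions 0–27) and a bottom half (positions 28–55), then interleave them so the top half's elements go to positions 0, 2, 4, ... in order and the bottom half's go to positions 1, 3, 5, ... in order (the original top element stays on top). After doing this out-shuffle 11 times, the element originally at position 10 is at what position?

20

Track the element's position through each out-shuffle:
10 → 20 → 40 → 25 → 50 → 45 → 35 → 15 → 30 → 5 → 10 → 20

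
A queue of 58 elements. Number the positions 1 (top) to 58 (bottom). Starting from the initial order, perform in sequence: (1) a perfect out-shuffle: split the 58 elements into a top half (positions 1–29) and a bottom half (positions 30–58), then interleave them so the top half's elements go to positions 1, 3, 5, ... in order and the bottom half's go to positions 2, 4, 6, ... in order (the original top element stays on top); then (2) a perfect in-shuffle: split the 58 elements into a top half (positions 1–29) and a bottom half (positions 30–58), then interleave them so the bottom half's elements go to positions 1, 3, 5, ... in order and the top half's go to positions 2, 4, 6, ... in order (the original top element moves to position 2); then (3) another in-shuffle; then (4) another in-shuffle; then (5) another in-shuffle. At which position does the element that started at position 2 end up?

48

Track the element from position 2 forward through each operation:
  after op 1 (out-shuffle): 2 → 3
  after op 2 (in-shuffle): 3 → 6
  after op 3 (in-shuffle): 6 → 12
  after op 4 (in-shuffle): 12 → 24
  after op 5 (in-shuffle): 24 → 48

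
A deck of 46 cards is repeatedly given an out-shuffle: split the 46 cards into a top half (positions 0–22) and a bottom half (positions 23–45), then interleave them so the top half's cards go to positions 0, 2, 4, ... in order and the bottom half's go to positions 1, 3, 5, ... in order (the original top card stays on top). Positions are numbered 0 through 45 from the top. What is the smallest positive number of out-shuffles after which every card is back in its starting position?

The out-shuffle permutes the 46 positions with cycle lengths [1, 1, 2, 4, 4, 4, 6, 12, 12].
Every card is home exactly when every cycle has completed a whole number of laps, i.e. after lcm(1, 2, 4, 6, 12) = 12 out-shuffles.

12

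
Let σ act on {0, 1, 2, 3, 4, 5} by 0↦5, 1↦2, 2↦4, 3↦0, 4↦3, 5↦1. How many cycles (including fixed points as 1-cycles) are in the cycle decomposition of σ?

Cycle decomposition: (0 5 1 2 4 3).
1 cycle.

1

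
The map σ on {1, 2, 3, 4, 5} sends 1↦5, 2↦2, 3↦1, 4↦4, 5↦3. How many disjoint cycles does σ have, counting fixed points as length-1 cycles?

Cycle decomposition: (1 5 3) (2) (4).
3 cycles.

3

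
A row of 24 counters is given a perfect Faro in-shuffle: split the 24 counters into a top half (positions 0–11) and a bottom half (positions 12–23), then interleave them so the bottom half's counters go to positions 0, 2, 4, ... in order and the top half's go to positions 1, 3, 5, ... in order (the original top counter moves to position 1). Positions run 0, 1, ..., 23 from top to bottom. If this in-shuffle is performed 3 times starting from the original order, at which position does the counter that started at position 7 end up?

Track the counter's position through each in-shuffle:
7 → 15 → 6 → 13

13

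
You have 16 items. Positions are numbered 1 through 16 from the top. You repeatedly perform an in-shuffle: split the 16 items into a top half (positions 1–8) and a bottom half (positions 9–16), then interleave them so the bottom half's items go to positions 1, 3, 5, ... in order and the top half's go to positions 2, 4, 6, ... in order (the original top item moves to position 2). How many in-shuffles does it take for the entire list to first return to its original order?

The in-shuffle permutes the 16 positions with cycle lengths [8, 8].
Every item is home exactly when every cycle has completed a whole number of laps, i.e. after lcm(8) = 8 in-shuffles.

8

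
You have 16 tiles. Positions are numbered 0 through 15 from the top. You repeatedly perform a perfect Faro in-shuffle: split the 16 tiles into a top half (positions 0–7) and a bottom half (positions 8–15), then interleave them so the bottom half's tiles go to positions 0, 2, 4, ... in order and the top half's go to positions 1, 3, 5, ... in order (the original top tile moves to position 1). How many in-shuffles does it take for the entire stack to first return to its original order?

8

The in-shuffle permutes the 16 positions with cycle lengths [8, 8].
Every tile is home exactly when every cycle has completed a whole number of laps, i.e. after lcm(8) = 8 in-shuffles.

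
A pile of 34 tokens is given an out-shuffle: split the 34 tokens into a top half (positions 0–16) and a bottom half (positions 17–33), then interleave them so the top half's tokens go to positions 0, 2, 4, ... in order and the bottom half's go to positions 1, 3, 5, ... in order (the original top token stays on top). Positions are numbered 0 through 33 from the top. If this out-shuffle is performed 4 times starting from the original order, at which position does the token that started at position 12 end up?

Track the token's position through each out-shuffle:
12 → 24 → 15 → 30 → 27

27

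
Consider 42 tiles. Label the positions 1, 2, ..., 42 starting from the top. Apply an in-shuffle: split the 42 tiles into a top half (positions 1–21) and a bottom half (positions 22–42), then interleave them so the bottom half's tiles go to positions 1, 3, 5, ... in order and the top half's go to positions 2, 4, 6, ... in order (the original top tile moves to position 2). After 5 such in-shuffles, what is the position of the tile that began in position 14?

18

Track the tile's position through each in-shuffle:
14 → 28 → 13 → 26 → 9 → 18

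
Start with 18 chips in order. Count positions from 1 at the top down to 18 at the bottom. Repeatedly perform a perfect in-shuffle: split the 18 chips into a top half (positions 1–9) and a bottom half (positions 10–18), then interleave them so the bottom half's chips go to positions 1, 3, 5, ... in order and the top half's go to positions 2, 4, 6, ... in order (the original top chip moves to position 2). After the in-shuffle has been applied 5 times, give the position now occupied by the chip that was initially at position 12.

Track the chip's position through each in-shuffle:
12 → 5 → 10 → 1 → 2 → 4

4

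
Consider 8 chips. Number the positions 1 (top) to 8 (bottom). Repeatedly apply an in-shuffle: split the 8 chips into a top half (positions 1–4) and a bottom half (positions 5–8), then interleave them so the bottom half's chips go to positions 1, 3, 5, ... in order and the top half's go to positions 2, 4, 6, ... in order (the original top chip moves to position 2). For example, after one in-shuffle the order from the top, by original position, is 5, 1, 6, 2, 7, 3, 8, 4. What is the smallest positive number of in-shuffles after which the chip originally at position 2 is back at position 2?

Follow position 2 under repeated in-shuffles:
2 → 4 → 8 → 7 → 5 → 1 → 2
It first returns after 6 in-shuffles.

6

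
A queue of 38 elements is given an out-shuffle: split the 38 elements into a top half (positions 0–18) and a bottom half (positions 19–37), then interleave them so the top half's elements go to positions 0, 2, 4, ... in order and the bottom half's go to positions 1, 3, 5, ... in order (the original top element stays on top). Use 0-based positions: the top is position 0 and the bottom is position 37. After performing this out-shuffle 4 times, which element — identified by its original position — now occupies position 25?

Work backwards from position 25, undoing one out-shuffle at a time:
25 ← 31 ← 34 ← 17 ← 27
So the element now at position 25 started at position 27.

27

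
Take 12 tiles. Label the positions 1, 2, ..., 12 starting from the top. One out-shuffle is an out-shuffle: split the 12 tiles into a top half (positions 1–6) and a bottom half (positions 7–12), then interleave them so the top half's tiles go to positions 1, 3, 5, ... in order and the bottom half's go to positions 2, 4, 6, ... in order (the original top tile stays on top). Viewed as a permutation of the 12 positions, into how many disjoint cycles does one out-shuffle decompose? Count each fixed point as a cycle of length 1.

Trace each unvisited position around until it returns:
(1) (2 3 5 9 6 11 10 8 4 7) (12)
3 cycles in total.

3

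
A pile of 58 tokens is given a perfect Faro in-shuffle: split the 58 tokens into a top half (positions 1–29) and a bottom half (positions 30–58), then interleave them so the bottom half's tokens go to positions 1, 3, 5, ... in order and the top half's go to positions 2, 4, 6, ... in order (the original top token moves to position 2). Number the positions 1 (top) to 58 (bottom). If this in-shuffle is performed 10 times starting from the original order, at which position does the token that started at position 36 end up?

Track the token's position through each in-shuffle:
36 → 13 → 26 → 52 → 45 → 31 → 3 → 6 → 12 → 24 → 48

48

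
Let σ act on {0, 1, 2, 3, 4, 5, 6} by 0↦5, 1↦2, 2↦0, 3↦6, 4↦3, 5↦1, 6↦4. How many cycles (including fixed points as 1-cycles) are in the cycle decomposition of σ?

2

Cycle decomposition: (0 5 1 2) (3 6 4).
2 cycles.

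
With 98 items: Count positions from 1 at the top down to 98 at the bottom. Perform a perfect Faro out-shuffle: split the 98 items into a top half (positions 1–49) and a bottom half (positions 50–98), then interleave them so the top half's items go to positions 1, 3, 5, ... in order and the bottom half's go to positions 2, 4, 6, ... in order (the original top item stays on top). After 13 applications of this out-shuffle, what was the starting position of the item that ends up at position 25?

28

Work backwards from position 25, undoing one out-shuffle at a time:
25 ← 13 ← 7 ← 4 ← 51 ← ... ← 28 (13 steps).
So the item now at position 25 started at position 28.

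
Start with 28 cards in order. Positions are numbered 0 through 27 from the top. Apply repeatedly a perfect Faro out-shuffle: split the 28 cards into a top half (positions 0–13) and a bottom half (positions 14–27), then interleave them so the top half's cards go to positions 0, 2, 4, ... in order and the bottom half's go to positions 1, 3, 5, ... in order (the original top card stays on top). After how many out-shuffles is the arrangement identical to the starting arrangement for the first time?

18

The out-shuffle permutes the 28 positions with cycle lengths [1, 1, 2, 6, 18].
Every card is home exactly when every cycle has completed a whole number of laps, i.e. after lcm(1, 2, 6, 18) = 18 out-shuffles.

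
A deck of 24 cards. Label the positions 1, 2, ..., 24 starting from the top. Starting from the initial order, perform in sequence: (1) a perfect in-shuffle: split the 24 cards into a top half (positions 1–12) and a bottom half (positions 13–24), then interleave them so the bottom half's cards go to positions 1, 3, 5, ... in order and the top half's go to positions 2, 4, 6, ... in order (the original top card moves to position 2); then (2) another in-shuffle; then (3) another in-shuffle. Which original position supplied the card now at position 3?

Undo the operations in reverse order, starting from position 3:
  undo op 3 (in-shuffle, from bottom half): 3 ← 14
  undo op 2 (in-shuffle, from top half): 14 ← 7
  undo op 1 (in-shuffle, from bottom half): 7 ← 16
So the card at position 3 came from original position 16.

16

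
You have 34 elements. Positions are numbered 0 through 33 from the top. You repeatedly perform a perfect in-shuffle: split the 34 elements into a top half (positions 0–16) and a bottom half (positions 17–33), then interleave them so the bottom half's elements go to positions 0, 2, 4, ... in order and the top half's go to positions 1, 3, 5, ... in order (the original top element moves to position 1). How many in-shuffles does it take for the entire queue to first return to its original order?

The in-shuffle permutes the 34 positions with cycle lengths [3, 3, 4, 12, 12].
Every element is home exactly when every cycle has completed a whole number of laps, i.e. after lcm(3, 4, 12) = 12 in-shuffles.

12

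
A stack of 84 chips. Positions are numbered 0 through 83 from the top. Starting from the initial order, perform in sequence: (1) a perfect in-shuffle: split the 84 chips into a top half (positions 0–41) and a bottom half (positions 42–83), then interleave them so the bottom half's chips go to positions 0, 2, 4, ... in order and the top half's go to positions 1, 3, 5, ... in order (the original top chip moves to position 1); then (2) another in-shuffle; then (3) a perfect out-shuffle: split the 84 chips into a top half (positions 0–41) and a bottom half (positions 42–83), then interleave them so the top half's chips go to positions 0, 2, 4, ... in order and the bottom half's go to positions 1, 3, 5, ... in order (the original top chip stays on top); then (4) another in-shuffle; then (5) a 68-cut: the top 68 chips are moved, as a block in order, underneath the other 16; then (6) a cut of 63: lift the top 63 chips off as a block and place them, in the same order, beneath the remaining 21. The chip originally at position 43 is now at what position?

Track the chip from position 43 forward through each operation:
  after op 1 (in-shuffle): 43 → 2
  after op 2 (in-shuffle): 2 → 5
  after op 3 (out-shuffle): 5 → 10
  after op 4 (in-shuffle): 10 → 21
  after op 5 (cut 68): 21 → 37
  after op 6 (cut 63): 37 → 58

58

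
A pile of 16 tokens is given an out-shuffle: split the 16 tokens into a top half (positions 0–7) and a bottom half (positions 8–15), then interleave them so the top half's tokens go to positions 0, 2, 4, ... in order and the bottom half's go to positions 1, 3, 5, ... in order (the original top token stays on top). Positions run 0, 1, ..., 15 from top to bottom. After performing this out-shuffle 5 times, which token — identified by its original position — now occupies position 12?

6

Work backwards from position 12, undoing one out-shuffle at a time:
12 ← 6 ← 3 ← 9 ← 12 ← 6
So the token now at position 12 started at position 6.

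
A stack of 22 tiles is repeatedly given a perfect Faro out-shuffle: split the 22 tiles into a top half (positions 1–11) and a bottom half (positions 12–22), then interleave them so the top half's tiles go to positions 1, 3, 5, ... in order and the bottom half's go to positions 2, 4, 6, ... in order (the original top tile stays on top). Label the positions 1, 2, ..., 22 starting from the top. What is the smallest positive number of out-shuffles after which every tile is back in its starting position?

6

The out-shuffle permutes the 22 positions with cycle lengths [1, 1, 2, 3, 3, 6, 6].
Every tile is home exactly when every cycle has completed a whole number of laps, i.e. after lcm(1, 2, 3, 6) = 6 out-shuffles.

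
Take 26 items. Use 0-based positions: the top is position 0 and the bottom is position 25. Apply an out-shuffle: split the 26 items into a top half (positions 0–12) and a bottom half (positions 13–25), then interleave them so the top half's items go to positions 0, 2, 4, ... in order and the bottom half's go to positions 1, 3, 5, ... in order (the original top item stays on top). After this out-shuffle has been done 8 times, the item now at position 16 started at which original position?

Work backwards from position 16, undoing one out-shuffle at a time:
16 ← 8 ← 4 ← 2 ← 1 ← 13 ← 19 ← 22 ← 11
So the item now at position 16 started at position 11.

11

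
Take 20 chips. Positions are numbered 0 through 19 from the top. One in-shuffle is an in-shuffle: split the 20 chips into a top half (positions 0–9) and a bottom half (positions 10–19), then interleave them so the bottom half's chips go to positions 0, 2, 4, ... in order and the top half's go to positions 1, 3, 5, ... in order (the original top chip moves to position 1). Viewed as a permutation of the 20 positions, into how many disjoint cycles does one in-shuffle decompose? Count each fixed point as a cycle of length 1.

Trace each unvisited position around until it returns:
(0 1 3 7 15 10) (2 5 11) (4 9 19 18 16 12) (6 13) (8 17 14)
5 cycles in total.

5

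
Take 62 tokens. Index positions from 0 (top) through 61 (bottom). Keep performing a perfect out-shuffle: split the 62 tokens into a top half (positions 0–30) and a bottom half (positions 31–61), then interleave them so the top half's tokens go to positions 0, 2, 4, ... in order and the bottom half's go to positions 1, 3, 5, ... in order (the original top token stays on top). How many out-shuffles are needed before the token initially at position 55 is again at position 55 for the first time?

60

Follow position 55 under repeated out-shuffles:
55 → 49 → 37 → 13 → 26 → 52 → 43 → 25 → ... → 55 (length 60)
It first returns after 60 out-shuffles.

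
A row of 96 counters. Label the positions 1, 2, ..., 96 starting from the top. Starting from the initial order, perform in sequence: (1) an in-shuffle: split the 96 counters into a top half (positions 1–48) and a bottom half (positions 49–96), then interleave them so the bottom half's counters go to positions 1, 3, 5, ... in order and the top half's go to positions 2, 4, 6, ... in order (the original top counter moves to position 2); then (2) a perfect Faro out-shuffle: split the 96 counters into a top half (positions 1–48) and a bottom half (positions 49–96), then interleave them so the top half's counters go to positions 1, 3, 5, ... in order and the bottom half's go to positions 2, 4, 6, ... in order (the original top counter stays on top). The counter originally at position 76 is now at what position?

14

Track the counter from position 76 forward through each operation:
  after op 1 (in-shuffle): 76 → 55
  after op 2 (out-shuffle): 55 → 14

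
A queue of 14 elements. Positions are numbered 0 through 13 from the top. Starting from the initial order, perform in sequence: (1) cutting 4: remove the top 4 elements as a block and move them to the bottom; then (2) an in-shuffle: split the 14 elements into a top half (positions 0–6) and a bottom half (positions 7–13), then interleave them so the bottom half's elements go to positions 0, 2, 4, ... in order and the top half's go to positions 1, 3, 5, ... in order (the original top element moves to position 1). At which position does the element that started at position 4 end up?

1

Track the element from position 4 forward through each operation:
  after op 1 (cut 4): 4 → 0
  after op 2 (in-shuffle): 0 → 1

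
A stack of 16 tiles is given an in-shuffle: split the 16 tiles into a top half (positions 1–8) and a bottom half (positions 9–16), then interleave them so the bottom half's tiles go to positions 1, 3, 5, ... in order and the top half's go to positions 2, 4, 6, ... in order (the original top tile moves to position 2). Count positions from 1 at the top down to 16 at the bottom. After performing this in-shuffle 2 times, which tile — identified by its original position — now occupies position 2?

9

Work backwards from position 2, undoing one in-shuffle at a time:
2 ← 1 ← 9
So the tile now at position 2 started at position 9.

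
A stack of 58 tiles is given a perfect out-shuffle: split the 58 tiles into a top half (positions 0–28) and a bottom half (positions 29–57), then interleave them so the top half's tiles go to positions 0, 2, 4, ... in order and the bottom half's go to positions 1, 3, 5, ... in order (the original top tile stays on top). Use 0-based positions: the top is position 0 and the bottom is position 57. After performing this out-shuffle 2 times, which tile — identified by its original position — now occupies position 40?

Work backwards from position 40, undoing one out-shuffle at a time:
40 ← 20 ← 10
So the tile now at position 40 started at position 10.

10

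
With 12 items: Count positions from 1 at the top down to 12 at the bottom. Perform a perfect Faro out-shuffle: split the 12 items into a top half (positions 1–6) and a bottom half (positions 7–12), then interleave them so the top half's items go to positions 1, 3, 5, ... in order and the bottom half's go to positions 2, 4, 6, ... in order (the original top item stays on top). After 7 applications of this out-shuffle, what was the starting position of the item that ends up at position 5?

11

Work backwards from position 5, undoing one out-shuffle at a time:
5 ← 3 ← 2 ← 7 ← 4 ← 8 ← 10 ← 11
So the item now at position 5 started at position 11.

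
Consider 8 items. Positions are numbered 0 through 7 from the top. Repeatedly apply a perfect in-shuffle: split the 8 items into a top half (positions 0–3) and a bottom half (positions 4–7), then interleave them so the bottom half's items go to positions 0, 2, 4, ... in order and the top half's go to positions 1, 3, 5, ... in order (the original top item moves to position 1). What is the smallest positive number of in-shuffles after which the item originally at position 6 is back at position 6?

6

Follow position 6 under repeated in-shuffles:
6 → 4 → 0 → 1 → 3 → 7 → 6
It first returns after 6 in-shuffles.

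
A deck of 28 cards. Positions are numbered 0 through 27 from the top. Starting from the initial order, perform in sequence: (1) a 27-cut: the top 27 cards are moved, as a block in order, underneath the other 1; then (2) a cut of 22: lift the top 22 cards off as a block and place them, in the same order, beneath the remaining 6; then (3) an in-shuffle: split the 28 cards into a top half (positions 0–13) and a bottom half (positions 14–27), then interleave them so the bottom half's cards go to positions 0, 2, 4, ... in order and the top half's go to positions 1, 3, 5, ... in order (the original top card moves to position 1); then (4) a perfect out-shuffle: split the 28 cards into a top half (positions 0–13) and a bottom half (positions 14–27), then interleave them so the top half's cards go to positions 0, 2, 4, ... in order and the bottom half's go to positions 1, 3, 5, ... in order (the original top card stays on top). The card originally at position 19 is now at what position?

Track the card from position 19 forward through each operation:
  after op 1 (cut 27): 19 → 20
  after op 2 (cut 22): 20 → 26
  after op 3 (in-shuffle): 26 → 24
  after op 4 (out-shuffle): 24 → 21

21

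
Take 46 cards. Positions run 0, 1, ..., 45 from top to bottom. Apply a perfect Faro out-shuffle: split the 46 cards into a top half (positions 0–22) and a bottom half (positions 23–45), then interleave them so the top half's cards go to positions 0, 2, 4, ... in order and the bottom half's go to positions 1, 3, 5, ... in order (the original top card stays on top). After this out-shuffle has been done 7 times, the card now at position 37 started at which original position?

Work backwards from position 37, undoing one out-shuffle at a time:
37 ← 41 ← 43 ← 44 ← 22 ← 11 ← 28 ← 14
So the card now at position 37 started at position 14.

14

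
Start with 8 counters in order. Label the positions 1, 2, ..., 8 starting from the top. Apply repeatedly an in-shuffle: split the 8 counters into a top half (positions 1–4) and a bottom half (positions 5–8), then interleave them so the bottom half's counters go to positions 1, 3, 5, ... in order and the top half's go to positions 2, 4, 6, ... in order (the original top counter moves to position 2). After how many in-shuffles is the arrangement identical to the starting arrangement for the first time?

6

The in-shuffle permutes the 8 positions with cycle lengths [2, 6].
Every counter is home exactly when every cycle has completed a whole number of laps, i.e. after lcm(2, 6) = 6 in-shuffles.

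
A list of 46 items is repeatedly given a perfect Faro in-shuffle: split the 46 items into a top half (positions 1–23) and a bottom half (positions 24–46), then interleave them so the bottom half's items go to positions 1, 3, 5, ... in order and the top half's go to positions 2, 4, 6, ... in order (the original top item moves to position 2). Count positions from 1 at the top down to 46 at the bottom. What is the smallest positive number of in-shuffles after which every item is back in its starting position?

23

The in-shuffle permutes the 46 positions with cycle lengths [23, 23].
Every item is home exactly when every cycle has completed a whole number of laps, i.e. after lcm(23) = 23 in-shuffles.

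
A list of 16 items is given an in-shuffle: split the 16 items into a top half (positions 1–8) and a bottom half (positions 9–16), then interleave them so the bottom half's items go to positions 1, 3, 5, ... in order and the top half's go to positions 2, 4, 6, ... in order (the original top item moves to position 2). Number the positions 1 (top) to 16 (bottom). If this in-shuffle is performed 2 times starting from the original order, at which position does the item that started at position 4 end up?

16

Track the item's position through each in-shuffle:
4 → 8 → 16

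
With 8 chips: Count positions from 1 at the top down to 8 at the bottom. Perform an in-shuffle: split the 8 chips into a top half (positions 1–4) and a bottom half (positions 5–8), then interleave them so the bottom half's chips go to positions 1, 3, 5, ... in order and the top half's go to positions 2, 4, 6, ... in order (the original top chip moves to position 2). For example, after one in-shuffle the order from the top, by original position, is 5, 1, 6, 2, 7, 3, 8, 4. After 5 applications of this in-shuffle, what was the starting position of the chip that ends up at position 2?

4

Work backwards from position 2, undoing one in-shuffle at a time:
2 ← 1 ← 5 ← 7 ← 8 ← 4
So the chip now at position 2 started at position 4.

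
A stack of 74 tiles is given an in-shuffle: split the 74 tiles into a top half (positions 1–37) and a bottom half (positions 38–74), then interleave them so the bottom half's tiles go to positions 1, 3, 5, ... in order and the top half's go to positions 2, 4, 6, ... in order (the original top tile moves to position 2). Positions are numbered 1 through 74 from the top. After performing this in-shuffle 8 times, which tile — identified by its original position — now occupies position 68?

Work backwards from position 68, undoing one in-shuffle at a time:
68 ← 34 ← 17 ← 46 ← 23 ← 49 ← 62 ← 31 ← 53
So the tile now at position 68 started at position 53.

53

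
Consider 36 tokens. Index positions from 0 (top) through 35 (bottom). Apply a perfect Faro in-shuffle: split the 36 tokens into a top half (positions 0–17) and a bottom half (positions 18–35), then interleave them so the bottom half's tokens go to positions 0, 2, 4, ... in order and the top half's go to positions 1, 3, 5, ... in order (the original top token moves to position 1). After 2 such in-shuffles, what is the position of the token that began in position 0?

Track the token's position through each in-shuffle:
0 → 1 → 3

3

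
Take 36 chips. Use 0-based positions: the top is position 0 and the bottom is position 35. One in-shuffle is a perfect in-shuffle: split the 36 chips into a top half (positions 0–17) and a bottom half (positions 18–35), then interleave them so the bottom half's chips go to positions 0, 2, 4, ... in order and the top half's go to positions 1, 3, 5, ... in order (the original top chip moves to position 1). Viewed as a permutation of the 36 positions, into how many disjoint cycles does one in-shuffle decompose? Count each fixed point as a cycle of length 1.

1

Trace each unvisited position around until it returns:
(0 1 3 7 15 31 ... len 36)
1 cycle in total.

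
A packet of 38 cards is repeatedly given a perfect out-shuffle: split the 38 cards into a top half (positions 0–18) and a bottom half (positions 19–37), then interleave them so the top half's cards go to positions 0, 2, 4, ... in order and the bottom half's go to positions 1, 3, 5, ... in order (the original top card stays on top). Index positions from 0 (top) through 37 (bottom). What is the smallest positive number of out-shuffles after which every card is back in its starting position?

36

The out-shuffle permutes the 38 positions with cycle lengths [1, 1, 36].
Every card is home exactly when every cycle has completed a whole number of laps, i.e. after lcm(1, 36) = 36 out-shuffles.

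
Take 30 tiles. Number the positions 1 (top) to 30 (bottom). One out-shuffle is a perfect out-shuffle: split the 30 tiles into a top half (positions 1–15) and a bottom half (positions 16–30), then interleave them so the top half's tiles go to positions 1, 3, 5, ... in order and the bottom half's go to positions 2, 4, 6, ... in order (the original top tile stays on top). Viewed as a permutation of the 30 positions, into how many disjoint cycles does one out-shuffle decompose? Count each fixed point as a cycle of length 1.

Trace each unvisited position around until it returns:
(1) (2 3 5 9 17 4 ... len 28) (30)
3 cycles in total.

3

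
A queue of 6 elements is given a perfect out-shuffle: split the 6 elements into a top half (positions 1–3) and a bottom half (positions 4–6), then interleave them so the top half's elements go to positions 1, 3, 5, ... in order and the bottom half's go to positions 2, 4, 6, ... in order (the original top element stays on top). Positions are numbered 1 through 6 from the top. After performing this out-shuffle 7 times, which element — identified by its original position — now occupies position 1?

Work backwards from position 1, undoing one out-shuffle at a time:
1 ← 1 ← 1 ← 1 ← 1 ← 1 ← 1 ← 1
So the element now at position 1 started at position 1.

1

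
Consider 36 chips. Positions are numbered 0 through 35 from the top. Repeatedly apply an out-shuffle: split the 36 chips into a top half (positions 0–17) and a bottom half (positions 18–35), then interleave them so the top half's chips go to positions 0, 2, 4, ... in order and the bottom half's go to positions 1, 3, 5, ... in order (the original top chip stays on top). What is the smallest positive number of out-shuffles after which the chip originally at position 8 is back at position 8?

Follow position 8 under repeated out-shuffles:
8 → 16 → 32 → 29 → 23 → 11 → 22 → 9 → 18 → 1 → 2 → 4 → 8
It first returns after 12 out-shuffles.

12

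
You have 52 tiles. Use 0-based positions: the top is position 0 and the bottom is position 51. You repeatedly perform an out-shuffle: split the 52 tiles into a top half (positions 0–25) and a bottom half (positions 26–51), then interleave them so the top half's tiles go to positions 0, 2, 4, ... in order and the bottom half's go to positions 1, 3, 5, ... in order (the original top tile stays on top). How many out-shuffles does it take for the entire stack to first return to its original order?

The out-shuffle permutes the 52 positions with cycle lengths [1, 1, 2, 8, 8, 8, 8, 8, 8].
Every tile is home exactly when every cycle has completed a whole number of laps, i.e. after lcm(1, 2, 8) = 8 out-shuffles.

8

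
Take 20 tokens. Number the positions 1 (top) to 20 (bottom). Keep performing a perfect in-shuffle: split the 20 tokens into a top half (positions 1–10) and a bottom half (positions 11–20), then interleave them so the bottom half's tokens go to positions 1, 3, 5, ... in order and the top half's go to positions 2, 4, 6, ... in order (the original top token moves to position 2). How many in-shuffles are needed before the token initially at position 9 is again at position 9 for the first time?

3

Follow position 9 under repeated in-shuffles:
9 → 18 → 15 → 9
It first returns after 3 in-shuffles.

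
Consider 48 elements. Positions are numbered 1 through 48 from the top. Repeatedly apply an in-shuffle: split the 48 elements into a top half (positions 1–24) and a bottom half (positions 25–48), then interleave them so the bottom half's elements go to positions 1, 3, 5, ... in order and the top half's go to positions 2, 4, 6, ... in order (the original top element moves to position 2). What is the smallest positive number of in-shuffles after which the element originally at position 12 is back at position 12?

Follow position 12 under repeated in-shuffles:
12 → 24 → 48 → 47 → 45 → 41 → 33 → 17 → ... → 12 (length 21)
It first returns after 21 in-shuffles.

21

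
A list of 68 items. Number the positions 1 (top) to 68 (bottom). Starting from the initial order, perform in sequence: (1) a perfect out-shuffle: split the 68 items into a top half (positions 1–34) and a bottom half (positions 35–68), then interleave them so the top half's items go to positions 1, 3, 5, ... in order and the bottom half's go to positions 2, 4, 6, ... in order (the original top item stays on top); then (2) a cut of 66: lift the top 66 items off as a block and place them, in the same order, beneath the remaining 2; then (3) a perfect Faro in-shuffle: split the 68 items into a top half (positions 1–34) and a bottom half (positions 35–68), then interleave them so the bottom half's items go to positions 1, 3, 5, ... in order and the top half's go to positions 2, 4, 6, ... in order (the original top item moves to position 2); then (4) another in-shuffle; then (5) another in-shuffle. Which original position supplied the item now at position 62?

Undo the operations in reverse order, starting from position 62:
  undo op 5 (in-shuffle, from top half): 62 ← 31
  undo op 4 (in-shuffle, from bottom half): 31 ← 50
  undo op 3 (in-shuffle, from top half): 50 ← 25
  undo op 2 (cut 66): 25 ← 23
  undo op 1 (out-shuffle, from top half): 23 ← 12
So the item at position 62 came from original position 12.

12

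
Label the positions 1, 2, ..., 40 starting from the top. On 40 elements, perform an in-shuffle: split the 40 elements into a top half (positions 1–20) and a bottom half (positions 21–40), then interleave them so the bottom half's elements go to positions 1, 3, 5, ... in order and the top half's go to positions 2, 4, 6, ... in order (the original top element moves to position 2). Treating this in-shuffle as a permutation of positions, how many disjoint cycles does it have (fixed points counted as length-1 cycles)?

2

Trace each unvisited position around until it returns:
(1 2 4 8 16 32 ... len 20) (3 6 12 24 7 14 ... len 20)
2 cycles in total.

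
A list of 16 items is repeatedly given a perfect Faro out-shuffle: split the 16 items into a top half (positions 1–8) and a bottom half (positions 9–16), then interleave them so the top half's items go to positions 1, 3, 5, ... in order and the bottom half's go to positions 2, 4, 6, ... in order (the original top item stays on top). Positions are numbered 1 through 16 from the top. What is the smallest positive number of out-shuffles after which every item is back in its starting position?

The out-shuffle permutes the 16 positions with cycle lengths [1, 1, 2, 4, 4, 4].
Every item is home exactly when every cycle has completed a whole number of laps, i.e. after lcm(1, 2, 4) = 4 out-shuffles.

4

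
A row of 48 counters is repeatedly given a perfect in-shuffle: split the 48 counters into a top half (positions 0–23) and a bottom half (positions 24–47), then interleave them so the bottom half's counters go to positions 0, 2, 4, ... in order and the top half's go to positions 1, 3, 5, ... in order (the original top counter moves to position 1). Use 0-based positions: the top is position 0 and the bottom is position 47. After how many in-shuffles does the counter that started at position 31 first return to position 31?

21

Follow position 31 under repeated in-shuffles:
31 → 14 → 29 → 10 → 21 → 43 → 38 → 28 → ... → 31 (length 21)
It first returns after 21 in-shuffles.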